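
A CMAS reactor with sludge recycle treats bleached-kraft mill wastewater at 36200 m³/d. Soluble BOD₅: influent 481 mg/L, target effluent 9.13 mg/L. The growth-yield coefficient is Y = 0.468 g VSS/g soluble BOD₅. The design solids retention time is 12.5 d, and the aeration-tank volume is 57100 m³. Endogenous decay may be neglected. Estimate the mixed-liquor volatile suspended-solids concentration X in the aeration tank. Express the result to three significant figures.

X ≈ 1750 mg/L

Without decay, X = Y Q (S₀−S) θ_c / V = 0.468 × 36200 × (481 − 9.13) × 12.5 / 57100 = 1750 mg/L.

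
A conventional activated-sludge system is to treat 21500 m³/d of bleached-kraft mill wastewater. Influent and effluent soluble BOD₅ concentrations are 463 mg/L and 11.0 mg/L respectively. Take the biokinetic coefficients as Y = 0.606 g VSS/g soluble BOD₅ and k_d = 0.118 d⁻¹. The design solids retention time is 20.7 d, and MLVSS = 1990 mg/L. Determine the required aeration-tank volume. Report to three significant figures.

V ≈ 17800 m³

Steady-state biomass mass balance: V·X·(1 + k_d·θ_c) = Y·Q·(S₀ − S)·θ_c, so V = 0.606 × 21500 × (463 − 11.0) × 20.7 / [1990 × (1 + 0.118 × 20.7)] = 1.22×10^8 / 6851 = 17794 m³.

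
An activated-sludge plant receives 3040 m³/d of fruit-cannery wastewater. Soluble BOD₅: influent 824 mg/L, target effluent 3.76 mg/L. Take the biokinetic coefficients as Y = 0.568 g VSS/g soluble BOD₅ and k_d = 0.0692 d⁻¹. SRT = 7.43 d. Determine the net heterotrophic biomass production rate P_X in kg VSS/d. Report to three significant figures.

Observed yield with endogenous decay: Y_obs = Y / (1 + k_d·θ_c) = 0.568 / (1 + 0.0692 × 7.43) = 0.568 / 1.514 = 0.3751 g VSS/g soluble BOD₅.
ΔS = 824 − 3.76 = 820.2 mg/L, so the substrate removal rate is 3040 × 820.2/1000 = 2494 kg soluble BOD₅/d.
So the net sludge growth is P_X = 0.3751 × 2494 = 935.4 kg VSS/d.

P_X ≈ 935 kg VSS/d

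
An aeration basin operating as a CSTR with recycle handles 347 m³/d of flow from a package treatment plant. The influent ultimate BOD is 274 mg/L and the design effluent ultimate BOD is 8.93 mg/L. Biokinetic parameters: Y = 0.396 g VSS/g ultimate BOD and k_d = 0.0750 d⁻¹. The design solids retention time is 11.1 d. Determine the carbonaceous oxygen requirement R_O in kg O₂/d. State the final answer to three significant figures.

Observed yield with endogenous decay: Y_obs = Y / (1 + k_d·θ_c) = 0.396 / (1 + 0.0750 × 11.1) = 0.396 / 1.833 = 0.2161 g VSS/g ultimate BOD.
Substrate removed = Q·(S₀ − S) = 347 m³/d × (274 − 8.93) g/m³ = 9.2×10^4 g/d = 91.98 kg/d.
P_X = Y_obs·Q·(S₀ − S) = 0.2161 × 91.98 = 19.88 kg VSS/d.
R_O = Q·(S₀ − S) − 1.42·P_X = 91.98 − 1.42 × 19.88 = 63.75 kg O₂/d.

R_O ≈ 63.8 kg O₂/d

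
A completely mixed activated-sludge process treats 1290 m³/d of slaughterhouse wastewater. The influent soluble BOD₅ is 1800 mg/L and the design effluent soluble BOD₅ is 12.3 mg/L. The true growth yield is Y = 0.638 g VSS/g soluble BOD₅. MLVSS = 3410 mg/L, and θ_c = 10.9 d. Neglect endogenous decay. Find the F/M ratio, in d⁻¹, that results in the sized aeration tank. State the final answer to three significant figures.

F/M ≈ 0.145 d⁻¹

Biomass mass balance (decay neglected): V·X = Y·Q·(S₀ − S)·θ_c, so V = 0.638 × 1290 × (1800 − 12.3) × 10.9 / 3410 = 4703 m³.
F/M = Q·S₀ / (V·X) = 1290 × 1800 / (4703 × 3410) = 0.1448 g soluble BOD₅·(g VSS·d)⁻¹.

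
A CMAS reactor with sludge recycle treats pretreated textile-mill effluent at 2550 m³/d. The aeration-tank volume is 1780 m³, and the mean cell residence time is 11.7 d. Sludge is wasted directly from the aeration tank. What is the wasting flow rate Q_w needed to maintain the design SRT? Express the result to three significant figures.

Q_w ≈ 152 m³/d

Wasting from the aeration tank: Q_w = V / θ_c = 1780 / 11.7 = 152.1 m³/d.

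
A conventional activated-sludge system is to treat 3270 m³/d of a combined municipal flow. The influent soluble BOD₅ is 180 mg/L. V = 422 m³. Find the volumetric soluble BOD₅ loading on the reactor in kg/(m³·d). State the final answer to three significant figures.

L_v = Q S₀ / V = 3270 × 180 × 10⁻³ / 422.0 = 1.395 kg/(m³·d).

L_v ≈ 1.39 kg soluble BOD₅/(m³·d)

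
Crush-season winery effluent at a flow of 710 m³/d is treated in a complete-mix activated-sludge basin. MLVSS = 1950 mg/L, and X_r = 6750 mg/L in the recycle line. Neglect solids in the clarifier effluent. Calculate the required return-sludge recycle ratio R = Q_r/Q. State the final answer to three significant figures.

Solids balance on the clarifier gives (1+R)X = R·X_r, so R = X/(X_r − X) = 1950 / (6750 − 1950) = 0.4062.

R ≈ 0.406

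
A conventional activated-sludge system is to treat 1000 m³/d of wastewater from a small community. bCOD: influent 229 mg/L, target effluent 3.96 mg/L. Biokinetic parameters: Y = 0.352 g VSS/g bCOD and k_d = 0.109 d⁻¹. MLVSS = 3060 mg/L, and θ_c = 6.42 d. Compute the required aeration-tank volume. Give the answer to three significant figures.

V ≈ 97.8 m³

Rearranging the biomass balance for a CMAS with decay, V = Y·Q·ΔS·θ_c / [X·(1+k_d θ_c)] = 0.352 × 1000 × (229 − 3.96) × 6.42 / [3060 × (1 + 0.109 × 6.42)] = 5.09×10^5 / 5201 = 97.77 m³.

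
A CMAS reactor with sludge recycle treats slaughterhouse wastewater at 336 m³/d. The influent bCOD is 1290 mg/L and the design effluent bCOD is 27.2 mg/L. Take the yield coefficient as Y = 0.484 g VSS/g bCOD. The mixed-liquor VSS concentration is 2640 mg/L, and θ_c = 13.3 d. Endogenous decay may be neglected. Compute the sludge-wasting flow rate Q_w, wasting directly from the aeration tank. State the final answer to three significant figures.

Q_w ≈ 77.8 m³/d

V·X = Y·Q·ΔS·θ_c gives V = 0.484 × 336 × (1290 − 27.2) × 13.3 / 2640 = 1035 m³.
With mixed-liquor wasting, θ_c = V/Q_w, so Q_w = V/θ_c = 1035/13.3 = 77.79 m³/d.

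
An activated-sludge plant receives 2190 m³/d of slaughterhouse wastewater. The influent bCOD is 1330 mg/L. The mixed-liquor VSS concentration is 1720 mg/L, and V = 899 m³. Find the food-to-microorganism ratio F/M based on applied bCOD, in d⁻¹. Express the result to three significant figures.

F/M ≈ 1.88 d⁻¹

Food-to-microorganism ratio F/M = Q S₀ / (V X) = 2190 × 1330 / (899.0 × 1720) = 1.884 d⁻¹.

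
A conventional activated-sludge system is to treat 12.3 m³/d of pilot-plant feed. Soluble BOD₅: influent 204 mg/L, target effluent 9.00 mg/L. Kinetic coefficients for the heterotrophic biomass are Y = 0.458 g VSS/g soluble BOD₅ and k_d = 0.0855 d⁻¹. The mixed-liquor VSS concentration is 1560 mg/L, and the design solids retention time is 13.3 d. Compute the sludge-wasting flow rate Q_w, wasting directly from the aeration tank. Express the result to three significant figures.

Q_w ≈ 0.329 m³/d

Rearranging the biomass balance for a CMAS with decay, V = Y·Q·ΔS·θ_c / [X·(1+k_d θ_c)] = 0.458 × 12.3 × (204 − 9.00) × 13.3 / [1560 × (1 + 0.0855 × 13.3)] = 1.46×10^4 / 3334 = 4.382 m³.
Wasting from the aeration tank: Q_w = V / θ_c = 4.382 / 13.3 = 0.3295 m³/d.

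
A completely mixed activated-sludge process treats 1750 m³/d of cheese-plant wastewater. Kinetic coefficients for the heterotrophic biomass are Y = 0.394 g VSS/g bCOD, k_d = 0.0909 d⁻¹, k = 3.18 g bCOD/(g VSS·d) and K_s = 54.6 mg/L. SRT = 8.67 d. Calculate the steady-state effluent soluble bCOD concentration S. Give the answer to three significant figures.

S ≈ 10.8 mg/L

For a completely mixed reactor with recycle the Lawrence–McCarty relation gives S = K_s·(1 + k_d·θ_c) / [θ_c·(Y·k − k_d) − 1] = 54.6 × (1 + 0.0909 × 8.67) / [8.67 × (0.394 × 3.18 − 0.0909) − 1] = 97.63 / 9.075 = 10.76 mg/L.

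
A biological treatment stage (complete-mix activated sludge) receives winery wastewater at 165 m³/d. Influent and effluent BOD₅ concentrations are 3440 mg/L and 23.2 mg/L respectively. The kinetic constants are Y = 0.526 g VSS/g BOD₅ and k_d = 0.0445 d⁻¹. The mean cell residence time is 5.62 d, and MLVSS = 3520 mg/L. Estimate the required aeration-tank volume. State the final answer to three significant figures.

Steady-state biomass mass balance: V·X·(1 + k_d·θ_c) = Y·Q·(S₀ − S)·θ_c, so V = 0.526 × 165 × (3440 − 23.2) × 5.62 / [3520 × (1 + 0.0445 × 5.62)] = 1.67×10^6 / 4400 = 378.7 m³.

V ≈ 379 m³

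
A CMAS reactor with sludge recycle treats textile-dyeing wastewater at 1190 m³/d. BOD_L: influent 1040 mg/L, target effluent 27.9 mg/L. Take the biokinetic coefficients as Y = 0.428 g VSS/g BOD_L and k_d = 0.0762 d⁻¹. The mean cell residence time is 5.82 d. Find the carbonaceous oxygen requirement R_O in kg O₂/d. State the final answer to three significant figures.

Y_obs = Y / (1 + k_d θ_c) = 0.428 / (1 + 0.0762 × 5.82) = 0.428 / 1.443 = 0.2965.
Q·(S₀ − S) = 1190 × (1040 − 27.9) × 10⁻³ = 1204 kg/d removed.
Biomass synthesised: P_X = Y_obs × 1204 = 357.1 kg VSS/d.
R_O = Q·(S₀ − S) − 1.42·P_X = 1204 − 1.42 × 357.1 = 697.3 kg O₂/d.

R_O ≈ 697 kg O₂/d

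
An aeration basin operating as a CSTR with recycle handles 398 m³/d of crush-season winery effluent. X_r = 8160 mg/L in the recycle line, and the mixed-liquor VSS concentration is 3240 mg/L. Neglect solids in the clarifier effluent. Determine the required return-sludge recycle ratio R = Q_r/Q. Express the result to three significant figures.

R = Q_r/Q = X/(X_r − X) = 3240 / (8160 − 3240) = 0.6585.

R ≈ 0.659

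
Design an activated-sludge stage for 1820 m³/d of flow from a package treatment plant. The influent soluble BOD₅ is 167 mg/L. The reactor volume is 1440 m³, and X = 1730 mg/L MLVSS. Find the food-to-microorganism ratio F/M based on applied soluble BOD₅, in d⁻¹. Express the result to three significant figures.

F/M = applied load / biomass = Q·S₀/(V·X) = 1820 × 167 / (1440 × 1730) = 0.1220 d⁻¹.

F/M ≈ 0.122 d⁻¹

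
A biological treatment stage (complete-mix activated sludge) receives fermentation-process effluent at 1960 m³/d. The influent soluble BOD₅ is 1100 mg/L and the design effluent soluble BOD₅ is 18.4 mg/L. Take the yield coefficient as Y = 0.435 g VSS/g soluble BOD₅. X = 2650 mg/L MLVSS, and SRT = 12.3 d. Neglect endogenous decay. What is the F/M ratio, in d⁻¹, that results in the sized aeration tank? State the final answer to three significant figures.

Biomass mass balance (decay neglected): V·X = Y·Q·(S₀ − S)·θ_c, so V = 0.435 × 1960 × (1100 − 18.4) × 12.3 / 2650 = 4280 m³.
F/M = applied load / biomass = Q·S₀/(V·X) = 1960 × 1100 / (4280 × 2650) = 0.1901 d⁻¹.

F/M ≈ 0.190 d⁻¹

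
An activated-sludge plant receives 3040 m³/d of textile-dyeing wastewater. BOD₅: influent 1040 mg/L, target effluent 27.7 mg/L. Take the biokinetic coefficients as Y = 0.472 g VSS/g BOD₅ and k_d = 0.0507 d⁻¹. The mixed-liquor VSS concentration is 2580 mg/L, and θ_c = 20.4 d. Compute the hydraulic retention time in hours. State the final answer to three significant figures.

From the SRT design equation V = Y Q (S₀−S) θ_c / [X (1 + k_d θ_c)] = 0.472 × 3040 × (1040 − 27.7) × 20.4 / [2580 × (1 + 0.0507 × 20.4)] = 2.96×10^7 / 5248 = 5646 m³.
τ = V/Q = 5646/3040 = 1.857 d, or 44.57 h.

τ ≈ 44.6 h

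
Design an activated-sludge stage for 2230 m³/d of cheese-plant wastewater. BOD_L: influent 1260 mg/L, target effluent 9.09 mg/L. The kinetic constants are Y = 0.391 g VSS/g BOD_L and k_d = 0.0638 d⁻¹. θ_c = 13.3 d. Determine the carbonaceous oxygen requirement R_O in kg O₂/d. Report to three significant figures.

Correct the yield for decay: Y_obs = Y/(1 + k_d θ_c) = 0.391 / (1 + 0.0638 × 13.3) = 0.391 / 1.849 = 0.2115.
ΔS = 1260 − 9.09 = 1251 mg/L, so the substrate removal rate is 2230 × 1251/1000 = 2790 kg BOD_L/d.
Biomass synthesised: P_X = Y_obs × 2790 = 590.0 kg VSS/d.
R_O = Q·ΔS − 1.42 P_X = 2790 − 837.9 = 1952 kg O₂/d.

R_O ≈ 1950 kg O₂/d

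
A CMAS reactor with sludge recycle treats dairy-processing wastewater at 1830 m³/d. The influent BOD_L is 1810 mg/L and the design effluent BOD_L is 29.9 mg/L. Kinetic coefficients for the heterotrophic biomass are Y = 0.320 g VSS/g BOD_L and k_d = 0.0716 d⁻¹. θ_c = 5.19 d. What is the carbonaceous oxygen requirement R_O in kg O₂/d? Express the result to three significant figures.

Observed yield with endogenous decay: Y_obs = Y / (1 + k_d·θ_c) = 0.320 / (1 + 0.0716 × 5.19) = 0.320 / 1.372 = 0.2333 g VSS/g BOD_L.
ΔS = 1810 − 29.9 = 1780 mg/L, so the substrate removal rate is 1830 × 1780/1000 = 3258 kg BOD_L/d.
Biomass synthesised: P_X = Y_obs × 3258 = 760.0 kg VSS/d.
R_O = Q·(S₀ − S) − 1.42·P_X = 3258 − 1.42 × 760.0 = 2178 kg O₂/d.

R_O ≈ 2180 kg O₂/d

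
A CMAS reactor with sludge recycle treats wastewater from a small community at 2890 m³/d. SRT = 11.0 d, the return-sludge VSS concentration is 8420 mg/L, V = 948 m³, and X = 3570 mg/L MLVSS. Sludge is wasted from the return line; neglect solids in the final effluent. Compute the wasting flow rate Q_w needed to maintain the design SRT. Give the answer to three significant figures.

Q_w ≈ 36.5 m³/d

θ_c = V·X/(Q_w·X_r) when wasting from the recycle, so Q_w = V·X/(θ_c·X_r) = 948.0 × 3570 / (11.0 × 8420) = 36.54 m³/d.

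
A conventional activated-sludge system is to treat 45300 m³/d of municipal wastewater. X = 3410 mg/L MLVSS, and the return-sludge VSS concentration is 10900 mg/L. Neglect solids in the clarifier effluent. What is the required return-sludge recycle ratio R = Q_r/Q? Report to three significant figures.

Mass balance around the secondary clarifier (neglecting effluent solids): R = X / (X_r − X) = 3410 / (10900 − 3410) = 0.4553.

R ≈ 0.455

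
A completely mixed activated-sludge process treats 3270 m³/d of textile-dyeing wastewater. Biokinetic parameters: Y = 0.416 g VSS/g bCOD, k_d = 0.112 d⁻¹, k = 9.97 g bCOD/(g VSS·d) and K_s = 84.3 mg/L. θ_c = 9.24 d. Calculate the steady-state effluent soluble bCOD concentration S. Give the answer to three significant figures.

S ≈ 4.73 mg/L

For a completely mixed reactor with recycle the Lawrence–McCarty relation gives S = K_s·(1 + k_d·θ_c) / [θ_c·(Y·k − k_d) − 1] = 84.3 × (1 + 0.112 × 9.24) / [9.24 × (0.416 × 9.97 − 0.112) − 1] = 171.5 / 36.29 = 4.727 mg/L.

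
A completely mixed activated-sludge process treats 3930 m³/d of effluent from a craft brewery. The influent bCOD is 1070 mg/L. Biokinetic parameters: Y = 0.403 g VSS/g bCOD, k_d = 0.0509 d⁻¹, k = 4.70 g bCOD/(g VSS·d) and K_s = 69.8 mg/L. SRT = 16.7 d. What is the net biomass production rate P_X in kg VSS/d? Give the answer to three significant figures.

P_X ≈ 912 kg VSS/d

Effluent substrate depends only on kinetics and SRT: S = K_s(1 + k_d θ_c) / [θ_c(Yk − k_d) − 1] = 69.8 × (1 + 0.0509 × 16.7) / [16.7 × (0.403 × 4.70 − 0.0509) − 1] = 129.1 / 29.78 = 4.336 mg/L.
Correct the yield for decay: Y_obs = Y/(1 + k_d θ_c) = 0.403 / (1 + 0.0509 × 16.7) = 0.403 / 1.850 = 0.2178.
Q·(S₀ − S) = 3930 × (1070 − 4.34) × 10⁻³ = 4188 kg/d removed.
P_X = Y_obs · Q(S₀ − S) = 0.2178 × 4188 = 912.3 kg VSS/d.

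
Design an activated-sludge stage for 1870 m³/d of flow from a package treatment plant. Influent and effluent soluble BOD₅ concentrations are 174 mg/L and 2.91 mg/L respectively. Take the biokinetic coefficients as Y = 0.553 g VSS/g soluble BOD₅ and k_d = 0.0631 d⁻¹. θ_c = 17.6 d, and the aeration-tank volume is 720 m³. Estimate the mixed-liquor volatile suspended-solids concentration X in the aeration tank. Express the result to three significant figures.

X ≈ 2050 mg/L

From V·X·(1 + k_d·θ_c) = Y·Q·(S₀ − S)·θ_c: X = 0.553 × 1870 × (174 − 2.91) × 17.6 / [720 × (1 + 0.0631 × 17.6)] = 2049 mg/L.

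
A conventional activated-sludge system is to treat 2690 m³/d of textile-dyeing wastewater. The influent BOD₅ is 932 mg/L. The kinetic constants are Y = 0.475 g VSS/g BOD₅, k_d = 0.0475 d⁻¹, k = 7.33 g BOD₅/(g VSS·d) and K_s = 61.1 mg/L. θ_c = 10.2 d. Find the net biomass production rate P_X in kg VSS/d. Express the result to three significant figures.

From the Monod/SRT balance for a CMAS, S = K_s·(1+k_d θ_c)/[θ_c·(Y k − k_d) − 1] = 61.1 × (1 + 0.0475 × 10.2) / [10.2 × (0.475 × 7.33 − 0.0475) − 1] = 90.70 / 34.03 = 2.665 mg/L.
Correct the yield for decay: Y_obs = Y/(1 + k_d θ_c) = 0.475 / (1 + 0.0475 × 10.2) = 0.475 / 1.484 = 0.3200.
Mass of BOD₅ removed per day: Q(S₀ − S) = 2690 × 929.3 g/m³ = 2500 kg/d.
Biomass produced: P_X = Y_obs·Q·ΔS = 0.3200 × 2500 ≈ 799.9 kg VSS/d.

P_X ≈ 800 kg VSS/d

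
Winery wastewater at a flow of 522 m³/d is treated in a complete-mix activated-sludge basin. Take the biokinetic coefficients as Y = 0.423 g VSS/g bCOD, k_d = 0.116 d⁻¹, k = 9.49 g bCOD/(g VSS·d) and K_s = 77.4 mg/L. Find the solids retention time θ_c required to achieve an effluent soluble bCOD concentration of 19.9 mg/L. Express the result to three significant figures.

θ_c ≈ 1.42 d

At the target effluent, Y k S/(K_s+S) = 0.423×9.49×19.9/97.30 = 0.8210 d⁻¹.
1/θ_c = 0.8210 − 0.116 = 0.7050 d⁻¹, so θ_c = 1.418 d.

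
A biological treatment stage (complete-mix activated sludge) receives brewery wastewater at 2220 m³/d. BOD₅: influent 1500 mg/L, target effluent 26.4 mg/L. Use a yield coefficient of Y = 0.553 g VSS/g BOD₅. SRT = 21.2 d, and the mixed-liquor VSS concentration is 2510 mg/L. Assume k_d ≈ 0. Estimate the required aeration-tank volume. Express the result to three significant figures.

V·X = Y·Q·ΔS·θ_c gives V = 0.553 × 2220 × (1500 − 26.4) × 21.2 / 2510 = 15280 m³.

V ≈ 15300 m³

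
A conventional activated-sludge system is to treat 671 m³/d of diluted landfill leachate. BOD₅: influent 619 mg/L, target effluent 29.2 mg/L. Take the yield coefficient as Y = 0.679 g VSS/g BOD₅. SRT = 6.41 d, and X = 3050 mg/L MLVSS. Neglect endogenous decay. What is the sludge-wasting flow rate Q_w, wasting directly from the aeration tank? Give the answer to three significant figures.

V·X = Y·Q·ΔS·θ_c gives V = 0.679 × 671 × (619 − 29.2) × 6.41 / 3050 = 564.7 m³.
For wasting at MLVSS concentration, Q_w = V/θ_c = 564.7/6.41 = 88.10 m³/d.

Q_w ≈ 88.1 m³/d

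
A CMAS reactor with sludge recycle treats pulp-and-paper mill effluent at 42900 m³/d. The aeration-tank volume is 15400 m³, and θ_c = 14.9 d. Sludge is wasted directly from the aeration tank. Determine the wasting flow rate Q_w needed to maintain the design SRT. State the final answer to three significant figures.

With mixed-liquor wasting, θ_c = V/Q_w, so Q_w = V/θ_c = 15400/14.9 = 1034 m³/d.

Q_w ≈ 1030 m³/d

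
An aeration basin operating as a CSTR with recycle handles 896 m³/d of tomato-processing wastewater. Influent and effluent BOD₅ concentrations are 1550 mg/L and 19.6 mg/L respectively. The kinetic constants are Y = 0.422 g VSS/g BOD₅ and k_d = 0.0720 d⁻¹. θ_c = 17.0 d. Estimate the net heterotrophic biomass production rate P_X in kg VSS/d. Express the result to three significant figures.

Y_obs = Y / (1 + k_d θ_c) = 0.422 / (1 + 0.0720 × 17.0) = 0.422 / 2.224 = 0.1897.
Q·(S₀ − S) = 896 × (1550 − 19.6) × 10⁻³ = 1371 kg/d removed.
P_X = Y_obs · Q(S₀ − S) = 0.1897 × 1371 = 260.2 kg VSS/d.

P_X ≈ 260 kg VSS/d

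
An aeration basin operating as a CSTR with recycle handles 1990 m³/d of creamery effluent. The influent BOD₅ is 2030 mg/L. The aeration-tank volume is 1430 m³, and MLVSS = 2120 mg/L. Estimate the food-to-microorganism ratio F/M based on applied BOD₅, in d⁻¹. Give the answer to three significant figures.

F/M ≈ 1.33 d⁻¹

F/M = applied load / biomass = Q·S₀/(V·X) = 1990 × 2030 / (1430 × 2120) = 1.333 d⁻¹.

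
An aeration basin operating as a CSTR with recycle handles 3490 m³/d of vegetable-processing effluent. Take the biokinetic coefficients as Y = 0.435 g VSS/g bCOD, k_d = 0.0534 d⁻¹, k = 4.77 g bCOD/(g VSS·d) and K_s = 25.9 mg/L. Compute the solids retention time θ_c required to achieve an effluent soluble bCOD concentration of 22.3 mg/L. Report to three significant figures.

θ_c ≈ 1.10 d

From 1/θ_c = Y·k·S/(K_s + S) − k_d: Y·k·S/(K_s+S) = 0.435 × 4.77 × 22.3 / (25.9 + 22.3) = 0.9600 d⁻¹.
θ_c = 1/(μ − k_d) = 1/(0.9600 − 0.0534) = 1/0.9066 = 1.103 d.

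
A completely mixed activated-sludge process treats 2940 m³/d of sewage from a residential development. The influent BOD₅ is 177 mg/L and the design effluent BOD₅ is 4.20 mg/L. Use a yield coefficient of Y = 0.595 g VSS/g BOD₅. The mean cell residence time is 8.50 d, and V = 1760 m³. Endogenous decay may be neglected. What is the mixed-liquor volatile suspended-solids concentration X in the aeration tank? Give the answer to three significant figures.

X = Y·Q·ΔS·θ_c / V = 0.595 × 2940 × (177 − 4.20) × 8.50 / 1760 = 1460 mg/L.

X ≈ 1460 mg/L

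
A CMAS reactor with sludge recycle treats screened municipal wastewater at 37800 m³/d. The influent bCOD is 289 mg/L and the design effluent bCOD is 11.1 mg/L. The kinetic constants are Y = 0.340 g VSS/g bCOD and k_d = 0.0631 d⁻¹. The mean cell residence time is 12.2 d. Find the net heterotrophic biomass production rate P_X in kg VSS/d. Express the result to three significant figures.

P_X ≈ 2020 kg VSS/d

The observed yield is Y_obs = Y/(1 + k_d·θ_c) = 0.340 / (1 + 0.0631 × 12.2) = 0.340 / 1.770 = 0.1921 g VSS per g bCOD removed.
Q·(S₀ − S) = 37800 × (289 − 11.1) × 10⁻³ = 10505 kg/d removed.
So the net sludge growth is P_X = 0.1921 × 10505 = 2018 kg VSS/d.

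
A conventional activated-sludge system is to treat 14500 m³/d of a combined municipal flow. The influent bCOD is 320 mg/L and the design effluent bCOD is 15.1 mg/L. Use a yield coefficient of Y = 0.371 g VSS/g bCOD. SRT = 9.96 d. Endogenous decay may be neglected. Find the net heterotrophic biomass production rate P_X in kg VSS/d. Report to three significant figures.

No decay correction is needed, so Y_obs = Y = 0.371.
ΔS = 320 − 15.1 = 304.9 mg/L, so the substrate removal rate is 14500 × 304.9/1000 = 4421 kg bCOD/d.
P_X = Y_obs · Q(S₀ − S) = 0.3710 × 4421 = 1640 kg VSS/d.

P_X ≈ 1640 kg VSS/d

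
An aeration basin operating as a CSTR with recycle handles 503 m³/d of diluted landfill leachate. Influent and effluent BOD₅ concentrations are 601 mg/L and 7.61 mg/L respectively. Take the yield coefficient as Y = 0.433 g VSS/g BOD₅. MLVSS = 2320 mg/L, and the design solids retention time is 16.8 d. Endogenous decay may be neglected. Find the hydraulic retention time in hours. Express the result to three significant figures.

With k_d = 0 the design equation reduces to V = Y Q (S₀−S) θ_c / X = 0.433 × 503 × (601 − 7.61) × 16.8 / 2320 = 935.9 m³.
Hydraulic retention time τ = V/Q = 935.9 / 503 = 1.861 d = 44.65 h.

τ ≈ 44.7 h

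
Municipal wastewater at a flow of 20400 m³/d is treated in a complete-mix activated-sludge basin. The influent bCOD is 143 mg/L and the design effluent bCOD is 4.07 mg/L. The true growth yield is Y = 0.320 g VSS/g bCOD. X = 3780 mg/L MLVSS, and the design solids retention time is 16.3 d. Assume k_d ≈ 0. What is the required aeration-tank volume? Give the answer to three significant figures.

With k_d = 0 the design equation reduces to V = Y Q (S₀−S) θ_c / X = 0.320 × 20400 × (143 − 4.07) × 16.3 / 3780 = 3911 m³.

V ≈ 3910 m³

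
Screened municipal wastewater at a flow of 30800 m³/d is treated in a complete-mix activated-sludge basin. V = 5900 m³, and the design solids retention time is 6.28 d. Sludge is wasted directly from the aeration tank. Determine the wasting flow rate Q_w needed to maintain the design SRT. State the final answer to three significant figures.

Q_w ≈ 939 m³/d

With mixed-liquor wasting, θ_c = V/Q_w, so Q_w = V/θ_c = 5900/6.28 = 939.5 m³/d.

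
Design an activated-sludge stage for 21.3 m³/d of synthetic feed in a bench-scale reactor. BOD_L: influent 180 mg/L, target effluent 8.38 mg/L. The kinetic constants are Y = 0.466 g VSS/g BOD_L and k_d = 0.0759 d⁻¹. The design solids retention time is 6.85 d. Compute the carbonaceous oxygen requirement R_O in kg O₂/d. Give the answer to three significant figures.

Observed yield with endogenous decay: Y_obs = Y / (1 + k_d·θ_c) = 0.466 / (1 + 0.0759 × 6.85) = 0.466 / 1.520 = 0.3066 g VSS/g BOD_L.
Substrate removed = Q·(S₀ − S) = 21.3 m³/d × (180 − 8.38) g/m³ = 3.66×10^3 g/d = 3.656 kg/d.
P_X = Y_obs·Q·(S₀ − S) = 0.3066 × 3.656 = 1.121 kg VSS/d.
Carbonaceous O₂ demand = substrate oxidised − cell-mass equivalent = 3.656 − 1.42 × 1.121 = 2.064 kg O₂/d.

R_O ≈ 2.06 kg O₂/d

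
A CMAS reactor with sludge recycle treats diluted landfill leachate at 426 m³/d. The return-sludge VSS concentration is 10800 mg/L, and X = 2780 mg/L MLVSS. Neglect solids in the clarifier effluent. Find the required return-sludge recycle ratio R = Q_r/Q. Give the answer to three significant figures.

R ≈ 0.347

R = Q_r/Q = X/(X_r − X) = 2780 / (10800 − 2780) = 0.3466.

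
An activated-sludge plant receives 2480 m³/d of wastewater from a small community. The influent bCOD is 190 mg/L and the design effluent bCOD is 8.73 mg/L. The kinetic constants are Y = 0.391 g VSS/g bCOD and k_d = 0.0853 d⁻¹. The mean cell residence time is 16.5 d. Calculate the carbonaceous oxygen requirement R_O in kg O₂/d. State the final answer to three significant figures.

Y_obs = Y / (1 + k_d θ_c) = 0.391 / (1 + 0.0853 × 16.5) = 0.391 / 2.407 = 0.1624.
Mass of bCOD removed per day: Q(S₀ − S) = 2480 × 181.3 g/m³ = 449.5 kg/d.
Net sludge production P_X = 0.1624 × 449.5 = 73.01 kg VSS/d.
R_O = Q·ΔS − 1.42 P_X = 449.5 − 103.7 = 345.9 kg O₂/d.

R_O ≈ 346 kg O₂/d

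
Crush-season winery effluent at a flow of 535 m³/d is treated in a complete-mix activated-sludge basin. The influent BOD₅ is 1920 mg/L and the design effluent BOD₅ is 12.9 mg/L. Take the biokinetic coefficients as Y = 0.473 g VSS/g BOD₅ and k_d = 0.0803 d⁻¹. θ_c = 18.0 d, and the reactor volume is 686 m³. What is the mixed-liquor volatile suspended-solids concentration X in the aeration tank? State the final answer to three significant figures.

X ≈ 5180 mg/L

From V·X·(1 + k_d·θ_c) = Y·Q·(S₀ − S)·θ_c: X = 0.473 × 535 × (1920 − 12.9) × 18.0 / [686 × (1 + 0.0803 × 18.0)] = 5178 mg/L.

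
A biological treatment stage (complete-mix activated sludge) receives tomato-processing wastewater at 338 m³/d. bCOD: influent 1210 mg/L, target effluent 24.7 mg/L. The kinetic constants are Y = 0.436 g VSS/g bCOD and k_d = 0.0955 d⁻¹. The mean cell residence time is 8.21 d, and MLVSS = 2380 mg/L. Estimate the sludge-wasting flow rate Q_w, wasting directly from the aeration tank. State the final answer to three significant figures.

Q_w ≈ 41.1 m³/d

Rearranging the biomass balance for a CMAS with decay, V = Y·Q·ΔS·θ_c / [X·(1+k_d θ_c)] = 0.436 × 338 × (1210 − 24.7) × 8.21 / [2380 × (1 + 0.0955 × 8.21)] = 1.43×10^6 / 4246 = 337.7 m³.
With mixed-liquor wasting, θ_c = V/Q_w, so Q_w = V/θ_c = 337.7/8.21 = 41.14 m³/d.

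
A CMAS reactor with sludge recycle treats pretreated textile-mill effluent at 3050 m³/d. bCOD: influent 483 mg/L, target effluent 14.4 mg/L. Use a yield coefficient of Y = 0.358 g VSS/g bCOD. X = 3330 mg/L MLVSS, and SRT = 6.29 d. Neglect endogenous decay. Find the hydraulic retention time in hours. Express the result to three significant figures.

τ ≈ 7.61 h

With k_d = 0 the design equation reduces to V = Y Q (S₀−S) θ_c / X = 0.358 × 3050 × (483 − 14.4) × 6.29 / 3330 = 966.5 m³.
HRT = V/Q = 966.5 m³ / 3050 m³·d⁻¹ = 0.3169 d × 24 = 7.605 h.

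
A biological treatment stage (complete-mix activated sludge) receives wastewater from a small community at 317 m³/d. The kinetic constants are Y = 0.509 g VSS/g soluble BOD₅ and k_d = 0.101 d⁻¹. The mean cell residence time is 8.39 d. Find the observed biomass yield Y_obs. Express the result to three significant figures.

Y_obs ≈ 0.276 g VSS/g soluble BOD₅

Observed yield with endogenous decay: Y_obs = Y / (1 + k_d·θ_c) = 0.509 / (1 + 0.101 × 8.39) = 0.509 / 1.847 = 0.2755 g VSS/g soluble BOD₅.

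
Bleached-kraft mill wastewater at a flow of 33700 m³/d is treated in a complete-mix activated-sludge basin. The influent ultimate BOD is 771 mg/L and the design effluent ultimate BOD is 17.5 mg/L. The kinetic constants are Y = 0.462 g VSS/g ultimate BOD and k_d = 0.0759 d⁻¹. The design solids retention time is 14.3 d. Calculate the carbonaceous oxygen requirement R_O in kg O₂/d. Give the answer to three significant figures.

The observed yield is Y_obs = Y/(1 + k_d·θ_c) = 0.462 / (1 + 0.0759 × 14.3) = 0.462 / 2.085 = 0.2215 g VSS per g ultimate BOD removed.
ΔS = 771 − 17.5 = 753.5 mg/L, so the substrate removal rate is 33700 × 753.5/1000 = 25393 kg ultimate BOD/d.
P_X = Y_obs·Q·(S₀ − S) = 0.2215 × 25393 = 5626 kg VSS/d.
R_O = Q·ΔS − 1.42 P_X = 25393 − 7988 = 17405 kg O₂/d.

R_O ≈ 17400 kg O₂/d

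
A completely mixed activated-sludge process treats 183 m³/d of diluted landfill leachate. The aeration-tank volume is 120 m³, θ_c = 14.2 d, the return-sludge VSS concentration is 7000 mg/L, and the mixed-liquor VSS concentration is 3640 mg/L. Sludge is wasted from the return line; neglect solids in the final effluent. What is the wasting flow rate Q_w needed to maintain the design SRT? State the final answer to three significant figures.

Q_w = (V·X)/(θ_c X_r) = 120.0 × 3640 / (14.2 × 7000) = 4.394 m³/d.

Q_w ≈ 4.39 m³/d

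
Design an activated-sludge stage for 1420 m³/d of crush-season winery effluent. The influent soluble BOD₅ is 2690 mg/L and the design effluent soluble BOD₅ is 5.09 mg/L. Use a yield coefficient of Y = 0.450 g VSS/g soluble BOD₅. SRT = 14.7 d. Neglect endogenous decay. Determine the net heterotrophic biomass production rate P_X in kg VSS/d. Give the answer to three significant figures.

P_X ≈ 1720 kg VSS/d

Since k_d ≈ 0, Y_obs = Y = 0.450 g VSS/g soluble BOD₅.
Mass of soluble BOD₅ removed per day: Q(S₀ − S) = 1420 × 2685 g/m³ = 3813 kg/d.
So the net sludge growth is P_X = 0.4500 × 3813 = 1716 kg VSS/d.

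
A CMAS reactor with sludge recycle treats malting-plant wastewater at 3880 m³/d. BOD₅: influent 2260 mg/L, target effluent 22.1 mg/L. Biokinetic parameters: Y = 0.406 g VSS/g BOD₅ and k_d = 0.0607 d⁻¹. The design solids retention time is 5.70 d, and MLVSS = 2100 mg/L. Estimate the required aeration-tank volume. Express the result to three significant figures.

Steady-state biomass mass balance: V·X·(1 + k_d·θ_c) = Y·Q·(S₀ − S)·θ_c, so V = 0.406 × 3880 × (2260 − 22.1) × 5.70 / [2100 × (1 + 0.0607 × 5.70)] = 2.01×10^7 / 2827 = 7109 m³.

V ≈ 7110 m³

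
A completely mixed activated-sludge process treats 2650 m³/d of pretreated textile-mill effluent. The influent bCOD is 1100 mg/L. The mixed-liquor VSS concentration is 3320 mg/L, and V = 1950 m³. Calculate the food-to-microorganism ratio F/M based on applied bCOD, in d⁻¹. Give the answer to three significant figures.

F/M ≈ 0.450 d⁻¹

F/M = applied load / biomass = Q·S₀/(V·X) = 2650 × 1100 / (1950 × 3320) = 0.4503 d⁻¹.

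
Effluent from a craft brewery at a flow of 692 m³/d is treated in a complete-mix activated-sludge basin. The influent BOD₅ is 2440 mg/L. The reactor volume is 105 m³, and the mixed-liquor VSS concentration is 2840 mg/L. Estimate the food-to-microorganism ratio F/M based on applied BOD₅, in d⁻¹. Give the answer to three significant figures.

F/M ≈ 5.66 d⁻¹

F/M = Q·S₀ / (V·X) = 692 × 2440 / (105.0 × 2840) = 5.662 g BOD₅·(g VSS·d)⁻¹.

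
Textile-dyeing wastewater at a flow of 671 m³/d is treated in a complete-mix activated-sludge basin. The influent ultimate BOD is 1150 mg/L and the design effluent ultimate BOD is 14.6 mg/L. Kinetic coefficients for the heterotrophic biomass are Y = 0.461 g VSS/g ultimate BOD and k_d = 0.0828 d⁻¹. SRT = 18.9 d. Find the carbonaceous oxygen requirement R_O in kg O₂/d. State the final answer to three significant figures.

R_O ≈ 567 kg O₂/d

Y_obs = Y / (1 + k_d θ_c) = 0.461 / (1 + 0.0828 × 18.9) = 0.461 / 2.565 = 0.1797.
Q·(S₀ − S) = 671 × (1150 − 14.6) × 10⁻³ = 761.9 kg/d removed.
Biomass synthesised: P_X = Y_obs × 761.9 = 136.9 kg VSS/d.
R_O = Q·ΔS − 1.42 P_X = 761.9 − 194.4 = 567.4 kg O₂/d.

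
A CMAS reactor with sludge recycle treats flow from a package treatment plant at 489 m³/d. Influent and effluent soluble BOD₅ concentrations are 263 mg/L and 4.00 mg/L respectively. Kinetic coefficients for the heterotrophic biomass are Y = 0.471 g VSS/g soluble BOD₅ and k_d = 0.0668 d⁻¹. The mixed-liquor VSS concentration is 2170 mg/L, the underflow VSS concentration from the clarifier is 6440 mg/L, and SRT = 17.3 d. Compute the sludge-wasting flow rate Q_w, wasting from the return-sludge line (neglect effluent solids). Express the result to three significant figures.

From the SRT design equation V = Y Q (S₀−S) θ_c / [X (1 + k_d θ_c)] = 0.471 × 489 × (263 − 4.00) × 17.3 / [2170 × (1 + 0.0668 × 17.3)] = 1.03×10^6 / 4678 = 220.6 m³.
Wasting from the return line (neglecting effluent solids): Q_w = V·X / (θ_c·X_r) = 220.6 × 2170 / (17.3 × 6440) = 4.297 m³/d.

Q_w ≈ 4.30 m³/d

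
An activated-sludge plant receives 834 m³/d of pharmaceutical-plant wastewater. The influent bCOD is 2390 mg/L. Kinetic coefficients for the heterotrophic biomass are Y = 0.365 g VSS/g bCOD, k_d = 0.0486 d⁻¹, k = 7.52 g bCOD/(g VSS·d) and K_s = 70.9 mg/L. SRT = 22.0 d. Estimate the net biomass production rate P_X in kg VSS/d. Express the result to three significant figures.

P_X ≈ 351 kg VSS/d

From the Monod/SRT balance for a CMAS, S = K_s·(1+k_d θ_c)/[θ_c·(Y k − k_d) − 1] = 70.9 × (1 + 0.0486 × 22.0) / [22.0 × (0.365 × 7.52 − 0.0486) − 1] = 146.7 / 58.32 = 2.516 mg/L.
Observed yield with endogenous decay: Y_obs = Y / (1 + k_d·θ_c) = 0.365 / (1 + 0.0486 × 22.0) = 0.365 / 2.069 = 0.1764 g VSS/g bCOD.
ΔS = 2390 − 2.52 = 2387 mg/L, so the substrate removal rate is 834 × 2387/1000 = 1991 kg bCOD/d.
Biomass produced: P_X = Y_obs·Q·ΔS = 0.1764 × 1991 ≈ 351.2 kg VSS/d.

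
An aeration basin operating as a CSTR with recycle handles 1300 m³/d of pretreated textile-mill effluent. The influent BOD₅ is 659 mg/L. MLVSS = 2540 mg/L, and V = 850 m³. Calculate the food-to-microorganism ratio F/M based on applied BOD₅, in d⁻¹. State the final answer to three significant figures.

F/M ≈ 0.397 d⁻¹

F/M = Q·S₀ / (V·X) = 1300 × 659 / (850.0 × 2540) = 0.3968 g BOD₅·(g VSS·d)⁻¹.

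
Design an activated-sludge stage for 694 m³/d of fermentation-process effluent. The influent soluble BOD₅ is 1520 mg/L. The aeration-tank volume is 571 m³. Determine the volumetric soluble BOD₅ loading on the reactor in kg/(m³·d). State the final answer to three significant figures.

L_v ≈ 1.85 kg soluble BOD₅/(m³·d)

L_v = Q S₀ / V = 694 × 1520 × 10⁻³ / 571.0 = 1.847 kg/(m³·d).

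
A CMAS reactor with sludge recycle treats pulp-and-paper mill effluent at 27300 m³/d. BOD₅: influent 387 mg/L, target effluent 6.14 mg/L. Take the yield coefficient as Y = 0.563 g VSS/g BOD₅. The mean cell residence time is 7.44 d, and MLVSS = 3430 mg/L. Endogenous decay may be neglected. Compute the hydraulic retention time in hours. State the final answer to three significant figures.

With k_d = 0 the design equation reduces to V = Y Q (S₀−S) θ_c / X = 0.563 × 27300 × (387 − 6.14) × 7.44 / 3430 = 12697 m³.
HRT = V/Q = 12697 m³ / 27300 m³·d⁻¹ = 0.4651 d × 24 = 11.16 h.

τ ≈ 11.2 h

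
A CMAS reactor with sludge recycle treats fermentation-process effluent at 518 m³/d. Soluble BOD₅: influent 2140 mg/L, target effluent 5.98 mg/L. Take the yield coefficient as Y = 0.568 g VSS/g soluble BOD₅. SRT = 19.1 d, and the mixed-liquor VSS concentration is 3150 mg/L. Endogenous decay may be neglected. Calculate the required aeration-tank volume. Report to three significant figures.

With k_d = 0 the design equation reduces to V = Y Q (S₀−S) θ_c / X = 0.568 × 518 × (2140 − 5.98) × 19.1 / 3150 = 3807 m³.

V ≈ 3810 m³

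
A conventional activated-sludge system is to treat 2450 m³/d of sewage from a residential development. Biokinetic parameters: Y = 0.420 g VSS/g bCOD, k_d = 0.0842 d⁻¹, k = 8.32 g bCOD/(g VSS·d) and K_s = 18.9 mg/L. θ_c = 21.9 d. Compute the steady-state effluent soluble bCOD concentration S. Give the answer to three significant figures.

S ≈ 0.729 mg/L

For a completely mixed reactor with recycle the Lawrence–McCarty relation gives S = K_s·(1 + k_d·θ_c) / [θ_c·(Y·k − k_d) − 1] = 18.9 × (1 + 0.0842 × 21.9) / [21.9 × (0.420 × 8.32 − 0.0842) − 1] = 53.75 / 73.68 = 0.7295 mg/L.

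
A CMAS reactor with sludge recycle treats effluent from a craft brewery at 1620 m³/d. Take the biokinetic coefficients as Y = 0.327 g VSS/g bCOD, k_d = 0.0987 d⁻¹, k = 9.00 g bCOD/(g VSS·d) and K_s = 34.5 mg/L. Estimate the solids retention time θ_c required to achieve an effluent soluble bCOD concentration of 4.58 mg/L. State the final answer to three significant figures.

θ_c ≈ 4.06 d

From 1/θ_c = Y·k·S/(K_s + S) − k_d: Y·k·S/(K_s+S) = 0.327 × 9.00 × 4.58 / (34.5 + 4.58) = 0.3449 d⁻¹.
θ_c = 1/(μ − k_d) = 1/(0.3449 − 0.0987) = 1/0.2462 = 4.062 d.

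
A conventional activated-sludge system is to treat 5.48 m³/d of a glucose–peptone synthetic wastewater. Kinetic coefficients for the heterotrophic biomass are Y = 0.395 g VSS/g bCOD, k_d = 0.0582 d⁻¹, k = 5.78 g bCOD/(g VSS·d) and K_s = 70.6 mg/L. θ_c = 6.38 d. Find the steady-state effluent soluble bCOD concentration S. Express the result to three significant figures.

Effluent substrate depends only on kinetics and SRT: S = K_s(1 + k_d θ_c) / [θ_c(Yk − k_d) − 1] = 70.6 × (1 + 0.0582 × 6.38) / [6.38 × (0.395 × 5.78 − 0.0582) − 1] = 96.81 / 13.19 = 7.337 mg/L.

S ≈ 7.34 mg/L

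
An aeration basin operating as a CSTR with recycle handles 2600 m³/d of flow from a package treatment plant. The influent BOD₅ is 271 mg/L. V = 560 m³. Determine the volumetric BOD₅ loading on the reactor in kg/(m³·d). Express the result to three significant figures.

Volumetric loading L_v = Q·S₀ / V = 2600 × 271 g/m³ / 560.0 m³ = 1258 g/(m³·d) = 1.258 kg BOD₅/(m³·d).

L_v ≈ 1.26 kg BOD₅/(m³·d)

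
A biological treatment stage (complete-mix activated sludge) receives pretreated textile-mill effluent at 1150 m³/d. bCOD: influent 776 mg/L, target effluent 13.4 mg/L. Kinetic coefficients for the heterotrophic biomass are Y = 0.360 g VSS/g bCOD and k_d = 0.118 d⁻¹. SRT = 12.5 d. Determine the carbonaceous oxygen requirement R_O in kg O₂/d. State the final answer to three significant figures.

Correct the yield for decay: Y_obs = Y/(1 + k_d θ_c) = 0.360 / (1 + 0.118 × 12.5) = 0.360 / 2.475 = 0.1455.
Substrate removed = Q·(S₀ − S) = 1150 m³/d × (776 − 13.4) g/m³ = 8.77×10^5 g/d = 877.0 kg/d.
Biomass synthesised: P_X = Y_obs × 877.0 = 127.6 kg VSS/d.
Carbonaceous O₂ demand = substrate oxidised − cell-mass equivalent = 877.0 − 1.42 × 127.6 = 695.9 kg O₂/d.

R_O ≈ 696 kg O₂/d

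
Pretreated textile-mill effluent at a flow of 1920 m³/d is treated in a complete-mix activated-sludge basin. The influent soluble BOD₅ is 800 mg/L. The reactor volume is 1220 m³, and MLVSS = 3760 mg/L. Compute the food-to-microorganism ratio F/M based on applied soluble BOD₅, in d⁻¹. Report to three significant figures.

F/M = Q·S₀ / (V·X) = 1920 × 800 / (1220 × 3760) = 0.3348 g soluble BOD₅·(g VSS·d)⁻¹.

F/M ≈ 0.335 d⁻¹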